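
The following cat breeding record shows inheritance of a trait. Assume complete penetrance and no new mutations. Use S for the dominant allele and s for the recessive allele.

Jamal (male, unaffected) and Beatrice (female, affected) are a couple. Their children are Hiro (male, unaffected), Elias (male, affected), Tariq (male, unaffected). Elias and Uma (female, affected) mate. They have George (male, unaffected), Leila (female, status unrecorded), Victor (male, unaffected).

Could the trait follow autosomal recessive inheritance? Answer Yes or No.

Under autosomal recessive, George (unaffected, male) cannot arise from Elias (affected) × Uma (affected).

No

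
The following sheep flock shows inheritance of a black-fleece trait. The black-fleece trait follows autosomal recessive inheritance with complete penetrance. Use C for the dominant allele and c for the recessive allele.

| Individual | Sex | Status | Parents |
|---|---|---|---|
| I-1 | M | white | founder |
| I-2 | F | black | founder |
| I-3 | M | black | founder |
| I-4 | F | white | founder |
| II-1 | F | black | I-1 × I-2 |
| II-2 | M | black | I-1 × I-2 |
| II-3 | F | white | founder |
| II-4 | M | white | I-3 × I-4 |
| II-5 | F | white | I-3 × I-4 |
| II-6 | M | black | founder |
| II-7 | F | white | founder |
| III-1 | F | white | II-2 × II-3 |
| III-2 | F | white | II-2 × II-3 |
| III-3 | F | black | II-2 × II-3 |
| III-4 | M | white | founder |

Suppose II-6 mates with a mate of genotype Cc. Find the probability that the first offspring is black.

II-6 is black, so II-6 is cc.
The cross gives 1/2 Cc : 1/2 cc, so P(offspring is black) = 1/2.

1/2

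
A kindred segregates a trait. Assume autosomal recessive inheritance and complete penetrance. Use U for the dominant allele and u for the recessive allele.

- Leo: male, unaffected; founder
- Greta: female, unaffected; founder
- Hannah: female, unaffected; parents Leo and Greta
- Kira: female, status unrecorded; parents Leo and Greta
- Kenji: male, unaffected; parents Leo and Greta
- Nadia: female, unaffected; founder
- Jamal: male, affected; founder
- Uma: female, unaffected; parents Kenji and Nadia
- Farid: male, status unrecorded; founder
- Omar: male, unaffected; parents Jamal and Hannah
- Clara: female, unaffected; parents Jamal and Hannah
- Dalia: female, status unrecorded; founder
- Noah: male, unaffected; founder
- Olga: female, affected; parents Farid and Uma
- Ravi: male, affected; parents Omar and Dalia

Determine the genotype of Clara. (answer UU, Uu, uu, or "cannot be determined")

From phenotype alone, Clara is UU or Uu.
Clara is unaffected so carries U and received u from Jamal (uu), so Clara is Uu.

Uu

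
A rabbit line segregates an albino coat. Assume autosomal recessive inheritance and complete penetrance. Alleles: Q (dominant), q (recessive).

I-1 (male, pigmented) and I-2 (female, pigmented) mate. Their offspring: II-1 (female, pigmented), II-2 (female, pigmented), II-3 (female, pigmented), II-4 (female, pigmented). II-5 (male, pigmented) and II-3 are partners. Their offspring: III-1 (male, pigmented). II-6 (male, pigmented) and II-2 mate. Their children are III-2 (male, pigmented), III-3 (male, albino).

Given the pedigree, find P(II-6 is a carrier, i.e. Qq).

1

II-6 is pigmented so carries Q and passed q to III-3 (qq), so II-6 is Qq, giving P(Qq) = 1.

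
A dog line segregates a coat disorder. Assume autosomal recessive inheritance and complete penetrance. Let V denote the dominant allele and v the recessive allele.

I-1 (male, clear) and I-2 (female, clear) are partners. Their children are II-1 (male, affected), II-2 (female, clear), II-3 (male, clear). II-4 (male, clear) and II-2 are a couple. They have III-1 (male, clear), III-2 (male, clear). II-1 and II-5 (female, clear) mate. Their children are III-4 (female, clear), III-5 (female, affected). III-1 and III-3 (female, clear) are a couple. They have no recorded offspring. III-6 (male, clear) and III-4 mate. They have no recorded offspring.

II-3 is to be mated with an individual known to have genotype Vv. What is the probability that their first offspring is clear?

I-1 is clear so carries V and passed v to II-1 (vv), so I-1 is Vv.
I-2 is clear so carries V and passed v to II-1 (vv), so I-2 is Vv.
II-3 is a clear offspring of I-1 (Vv) × I-2 (Vv), whose cross gives 1/4 VV : 1/2 Vv : 1/4 vv; conditioning on being clear, II-3 is VV with probability 1/3, Vv with probability 2/3.
Summing over parental genotype combinations, P(offspring is clear) = 1/3·1 + 2/3·3/4 = 5/6.

5/6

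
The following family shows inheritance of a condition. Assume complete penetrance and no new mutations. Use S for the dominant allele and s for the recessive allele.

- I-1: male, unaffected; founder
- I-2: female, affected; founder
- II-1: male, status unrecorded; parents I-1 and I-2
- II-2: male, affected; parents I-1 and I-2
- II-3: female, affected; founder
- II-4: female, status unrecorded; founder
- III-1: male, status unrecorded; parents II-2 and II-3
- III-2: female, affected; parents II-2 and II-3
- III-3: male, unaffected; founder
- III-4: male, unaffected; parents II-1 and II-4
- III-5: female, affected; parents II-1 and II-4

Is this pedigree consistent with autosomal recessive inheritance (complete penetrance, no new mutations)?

Yes

A consistent assignment under autosomal recessive exists: I-1 Ss, I-2 ss, II-1 Ss, II-2 ss, II-3 ss, II-4 Ss, III-1 ss, III-2 ss, III-3 SS, III-4 SS, III-5 ss.
In this assignment every recorded phenotype matches its genotype and every non-founder's genotype is obtainable from its parents' genotypes, so the pedigree is consistent.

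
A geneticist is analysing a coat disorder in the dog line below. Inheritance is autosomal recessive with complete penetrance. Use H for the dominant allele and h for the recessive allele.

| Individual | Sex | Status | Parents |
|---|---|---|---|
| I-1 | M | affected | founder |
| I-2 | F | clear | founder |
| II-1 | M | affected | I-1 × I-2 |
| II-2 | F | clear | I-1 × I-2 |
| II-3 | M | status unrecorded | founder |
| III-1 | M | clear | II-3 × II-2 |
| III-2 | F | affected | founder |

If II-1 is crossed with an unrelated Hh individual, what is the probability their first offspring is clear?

II-1 is affected, so II-1 is hh.
The cross gives 1/2 Hh : 1/2 hh, so P(offspring is clear) = 1/2.

1/2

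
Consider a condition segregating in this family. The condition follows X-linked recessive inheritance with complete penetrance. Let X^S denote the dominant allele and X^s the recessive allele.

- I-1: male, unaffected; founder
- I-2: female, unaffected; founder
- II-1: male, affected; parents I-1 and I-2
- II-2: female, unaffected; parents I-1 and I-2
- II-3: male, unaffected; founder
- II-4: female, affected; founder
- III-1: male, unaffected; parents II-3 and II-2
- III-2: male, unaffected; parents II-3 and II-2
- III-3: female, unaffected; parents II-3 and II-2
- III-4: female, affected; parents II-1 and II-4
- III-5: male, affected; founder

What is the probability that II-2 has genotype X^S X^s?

1/5

I-1 is unaffected, so I-1 is X^S Y.
I-2 is unaffected so carries S and passed s to II-1 (X^s Y), so I-2 is X^S X^s.
Their cross gives offspring ratios 1/2 X^S X^S : 1/2 X^S X^s. Conditioning on II-2 being unaffected, P(X^S X^s) = 1/2 / 1 = 1/2 before taking II-2's own offspring into account.
II-3 is unaffected, so II-3 is X^S Y.
Now use II-2's offspring. Probability of each recorded status — unaffected son III-1: 1/2 if II-2 is X^S X^s, 1 if X^S X^S; unaffected son III-2: 1/2 if II-2 is X^S X^s, 1 if X^S X^S. (III-3: equally likely either way, so uninformative.)
Bayes: P(X^S X^s) = 1/2·1/4 / (1/2·1/4 + 1/2·1) = 1/5.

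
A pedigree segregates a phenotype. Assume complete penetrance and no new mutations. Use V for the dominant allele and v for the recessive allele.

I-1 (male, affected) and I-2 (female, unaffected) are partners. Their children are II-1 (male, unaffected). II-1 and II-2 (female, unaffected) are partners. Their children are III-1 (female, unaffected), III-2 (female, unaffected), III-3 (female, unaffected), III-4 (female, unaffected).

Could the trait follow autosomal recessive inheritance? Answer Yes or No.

A consistent assignment under autosomal recessive exists: I-1 vv, I-2 VV, II-1 Vv, II-2 VV, III-1 VV, III-2 VV, III-3 VV, III-4 VV.
In this assignment every recorded phenotype matches its genotype and every non-founder's genotype is obtainable from its parents' genotypes, so the pedigree is consistent.

Yes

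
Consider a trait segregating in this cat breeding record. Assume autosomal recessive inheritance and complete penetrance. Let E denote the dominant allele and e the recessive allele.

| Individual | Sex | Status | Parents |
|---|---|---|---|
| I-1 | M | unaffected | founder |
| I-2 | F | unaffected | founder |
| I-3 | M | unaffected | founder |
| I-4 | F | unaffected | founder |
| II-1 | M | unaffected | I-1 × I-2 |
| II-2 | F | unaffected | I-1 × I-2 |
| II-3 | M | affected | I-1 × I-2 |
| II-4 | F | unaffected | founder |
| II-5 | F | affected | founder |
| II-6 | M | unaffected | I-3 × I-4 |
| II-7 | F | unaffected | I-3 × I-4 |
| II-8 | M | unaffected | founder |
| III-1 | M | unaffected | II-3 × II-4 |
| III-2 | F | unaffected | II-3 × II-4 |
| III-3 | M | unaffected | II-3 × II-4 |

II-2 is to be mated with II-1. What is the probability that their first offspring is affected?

I-1 is unaffected so carries E and passed e to II-3 (ee), so I-1 is Ee.
I-2 is unaffected so carries E and passed e to II-3 (ee), so I-2 is Ee.
II-2 is an unaffected offspring of I-1 (Ee) × I-2 (Ee), whose cross gives 1/4 EE : 1/2 Ee : 1/4 ee; conditioning on being unaffected, II-2 is EE with probability 1/3, Ee with probability 2/3.
II-1 is an unaffected offspring of I-1 (Ee) × I-2 (Ee), whose cross gives 1/4 EE : 1/2 Ee : 1/4 ee; conditioning on being unaffected, II-1 is EE with probability 1/3, Ee with probability 2/3.
Summing over parental genotype combinations, P(offspring is affected) = 4/9·1/4 = 1/9.

1/9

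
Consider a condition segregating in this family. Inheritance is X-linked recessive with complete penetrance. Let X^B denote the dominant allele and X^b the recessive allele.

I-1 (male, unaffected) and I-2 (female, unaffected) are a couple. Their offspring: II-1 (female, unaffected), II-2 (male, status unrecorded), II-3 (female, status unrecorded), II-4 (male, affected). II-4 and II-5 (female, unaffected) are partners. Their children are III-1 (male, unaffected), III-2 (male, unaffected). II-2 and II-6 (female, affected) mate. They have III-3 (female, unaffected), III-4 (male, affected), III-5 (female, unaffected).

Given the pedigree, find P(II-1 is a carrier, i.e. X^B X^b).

I-1 is unaffected, so I-1 is X^B Y.
I-2 is unaffected so carries B and passed b to II-4 (X^b Y), so I-2 is X^B X^b.
Their cross gives offspring ratios 1/2 X^B X^B : 1/2 X^B X^b. Conditioning on II-1 being unaffected, P(X^B X^b) = 1/2 / 1 = 1/2.

1/2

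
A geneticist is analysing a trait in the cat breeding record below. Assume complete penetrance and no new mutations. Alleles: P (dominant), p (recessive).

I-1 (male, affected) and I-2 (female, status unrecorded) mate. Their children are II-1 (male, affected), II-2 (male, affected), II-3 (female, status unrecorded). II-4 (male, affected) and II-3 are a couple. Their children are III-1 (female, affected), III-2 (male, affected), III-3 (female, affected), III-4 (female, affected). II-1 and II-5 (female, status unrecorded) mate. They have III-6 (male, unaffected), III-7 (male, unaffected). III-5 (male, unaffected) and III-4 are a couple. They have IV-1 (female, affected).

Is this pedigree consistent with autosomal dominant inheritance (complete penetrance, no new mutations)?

Yes

A consistent assignment under autosomal dominant exists: I-1 PP, I-2 Pp, II-1 Pp, II-2 PP, II-3 PP, II-4 PP, II-5 Pp, III-1 PP, III-2 PP, III-3 PP, III-4 PP, III-5 pp, III-6 pp, III-7 pp, IV-1 Pp.
In this assignment every recorded phenotype matches its genotype and every non-founder's genotype is obtainable from its parents' genotypes, so the pedigree is consistent.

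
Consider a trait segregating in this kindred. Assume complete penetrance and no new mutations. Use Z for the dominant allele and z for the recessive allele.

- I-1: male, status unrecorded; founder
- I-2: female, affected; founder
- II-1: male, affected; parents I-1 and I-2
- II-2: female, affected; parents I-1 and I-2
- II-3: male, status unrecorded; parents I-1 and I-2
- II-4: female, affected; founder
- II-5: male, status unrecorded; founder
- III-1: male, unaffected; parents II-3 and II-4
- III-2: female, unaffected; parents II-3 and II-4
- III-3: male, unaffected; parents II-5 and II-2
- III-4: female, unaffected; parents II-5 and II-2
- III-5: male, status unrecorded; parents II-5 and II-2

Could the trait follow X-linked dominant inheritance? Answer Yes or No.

A consistent assignment under X-linked dominant exists: I-1 X^Z Y, I-2 X^Z X^z, II-1 X^Z Y, II-2 X^Z X^z, II-3 X^z Y, II-4 X^Z X^z, II-5 X^z Y, III-1 X^z Y, III-2 X^z X^z, III-3 X^z Y, III-4 X^z X^z, III-5 X^Z Y.
In this assignment every recorded phenotype matches its genotype and every non-founder's genotype is obtainable from its parents' genotypes, so the pedigree is consistent.

Yes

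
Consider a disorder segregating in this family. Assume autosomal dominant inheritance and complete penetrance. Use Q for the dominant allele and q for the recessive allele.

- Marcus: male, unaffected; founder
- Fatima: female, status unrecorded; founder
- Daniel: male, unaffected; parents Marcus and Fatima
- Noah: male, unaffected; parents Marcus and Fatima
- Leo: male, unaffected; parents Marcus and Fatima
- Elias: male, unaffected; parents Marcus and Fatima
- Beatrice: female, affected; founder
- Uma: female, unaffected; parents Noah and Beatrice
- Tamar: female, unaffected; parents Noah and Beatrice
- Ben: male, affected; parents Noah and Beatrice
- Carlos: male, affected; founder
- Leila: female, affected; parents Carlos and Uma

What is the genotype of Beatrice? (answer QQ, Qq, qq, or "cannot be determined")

From phenotype alone, Beatrice is QQ or Qq.
Beatrice is affected so carries Q and passed q to Uma (qq), so Beatrice is Qq.

Qq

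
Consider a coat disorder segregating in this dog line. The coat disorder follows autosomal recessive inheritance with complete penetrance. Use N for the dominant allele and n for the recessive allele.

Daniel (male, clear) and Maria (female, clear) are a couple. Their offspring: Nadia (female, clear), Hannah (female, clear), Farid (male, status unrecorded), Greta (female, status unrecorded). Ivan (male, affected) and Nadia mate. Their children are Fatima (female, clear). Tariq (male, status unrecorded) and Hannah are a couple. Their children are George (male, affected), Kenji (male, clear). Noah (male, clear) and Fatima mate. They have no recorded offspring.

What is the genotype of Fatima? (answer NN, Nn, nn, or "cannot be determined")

Nn

From phenotype alone, Fatima is NN or Nn.
Fatima is clear so carries N and received n from Ivan (nn), so Fatima is Nn.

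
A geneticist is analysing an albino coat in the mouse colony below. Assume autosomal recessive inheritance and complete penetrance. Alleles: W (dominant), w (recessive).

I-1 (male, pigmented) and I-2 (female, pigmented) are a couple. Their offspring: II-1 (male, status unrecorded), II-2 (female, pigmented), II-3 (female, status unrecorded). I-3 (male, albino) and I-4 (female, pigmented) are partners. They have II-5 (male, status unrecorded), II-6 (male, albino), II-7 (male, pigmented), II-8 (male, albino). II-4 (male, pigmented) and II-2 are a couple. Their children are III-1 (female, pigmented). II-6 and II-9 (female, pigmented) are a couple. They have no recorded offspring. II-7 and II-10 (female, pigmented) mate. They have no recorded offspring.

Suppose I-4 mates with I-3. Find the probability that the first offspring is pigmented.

1/2

I-4 is pigmented so carries W and passed w to II-6 (ww), so I-4 is Ww.
I-3 is albino, so I-3 is ww.
The cross gives 1/2 Ww : 1/2 ww, so P(offspring is pigmented) = 1/2.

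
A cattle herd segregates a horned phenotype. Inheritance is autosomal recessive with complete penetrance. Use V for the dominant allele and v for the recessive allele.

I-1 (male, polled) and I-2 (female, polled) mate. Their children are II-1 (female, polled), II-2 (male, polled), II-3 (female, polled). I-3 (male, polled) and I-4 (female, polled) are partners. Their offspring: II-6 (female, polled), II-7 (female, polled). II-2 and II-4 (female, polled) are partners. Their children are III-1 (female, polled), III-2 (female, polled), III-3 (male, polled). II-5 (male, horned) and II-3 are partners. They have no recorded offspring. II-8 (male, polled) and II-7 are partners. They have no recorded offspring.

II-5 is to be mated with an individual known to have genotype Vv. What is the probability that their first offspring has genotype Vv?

1/2

II-5 is horned, so II-5 is vv.
The cross gives 1/2 Vv : 1/2 vv, so P(offspring has genotype Vv) = 1/2.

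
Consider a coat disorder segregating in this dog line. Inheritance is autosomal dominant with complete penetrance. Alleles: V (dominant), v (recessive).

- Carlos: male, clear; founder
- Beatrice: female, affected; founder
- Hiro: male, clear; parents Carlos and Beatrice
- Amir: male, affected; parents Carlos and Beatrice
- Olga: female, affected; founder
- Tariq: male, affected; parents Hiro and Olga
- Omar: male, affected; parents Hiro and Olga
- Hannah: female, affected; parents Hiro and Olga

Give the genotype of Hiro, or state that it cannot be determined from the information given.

Hiro is clear, so Hiro is vv.

vv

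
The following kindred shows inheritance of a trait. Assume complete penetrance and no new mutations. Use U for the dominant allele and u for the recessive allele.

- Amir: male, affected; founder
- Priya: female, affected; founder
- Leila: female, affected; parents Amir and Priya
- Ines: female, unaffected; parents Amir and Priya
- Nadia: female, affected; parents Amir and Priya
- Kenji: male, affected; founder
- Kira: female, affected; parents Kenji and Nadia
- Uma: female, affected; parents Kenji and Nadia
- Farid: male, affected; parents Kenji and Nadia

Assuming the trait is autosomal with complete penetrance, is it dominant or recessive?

Amir and Priya are both affected yet have an unaffected child Ines. Under a recessive model two affected parents are homozygous and every child would be affected, so the trait cannot be recessive.

dominant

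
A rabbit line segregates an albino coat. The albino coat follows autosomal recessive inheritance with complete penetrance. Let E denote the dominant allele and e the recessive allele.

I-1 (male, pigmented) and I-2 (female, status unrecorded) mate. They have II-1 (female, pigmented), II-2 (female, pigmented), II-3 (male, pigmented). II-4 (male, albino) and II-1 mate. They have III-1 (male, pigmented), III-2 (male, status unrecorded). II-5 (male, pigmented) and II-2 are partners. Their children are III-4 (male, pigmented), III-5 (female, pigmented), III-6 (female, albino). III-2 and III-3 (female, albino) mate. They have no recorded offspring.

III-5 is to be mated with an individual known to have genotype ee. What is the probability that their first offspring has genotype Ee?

2/3

II-5 is pigmented so carries E and passed e to III-6 (ee), so II-5 is Ee.
II-2 is pigmented so carries E and passed e to III-6 (ee), so II-2 is Ee.
III-5 is a pigmented offspring of II-5 (Ee) × II-2 (Ee), whose cross gives 1/4 EE : 1/2 Ee : 1/4 ee; conditioning on being pigmented, III-5 is EE with probability 1/3, Ee with probability 2/3.
Summing over parental genotype combinations, P(offspring has genotype Ee) = 1/3·1 + 2/3·1/2 = 2/3.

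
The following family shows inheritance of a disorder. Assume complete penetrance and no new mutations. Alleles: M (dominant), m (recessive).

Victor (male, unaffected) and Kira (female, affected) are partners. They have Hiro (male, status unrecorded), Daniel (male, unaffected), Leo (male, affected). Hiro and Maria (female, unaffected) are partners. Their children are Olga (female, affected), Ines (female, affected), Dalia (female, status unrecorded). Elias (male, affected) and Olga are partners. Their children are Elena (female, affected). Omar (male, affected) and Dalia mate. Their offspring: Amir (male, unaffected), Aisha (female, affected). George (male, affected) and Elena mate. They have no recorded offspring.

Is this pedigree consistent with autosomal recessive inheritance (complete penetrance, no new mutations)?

A consistent assignment under autosomal recessive exists: Victor Mm, Kira mm, Hiro Mm, Daniel Mm, Leo mm, Maria Mm, Olga mm, Ines mm, Dalia Mm, Elias mm, Omar mm, Elena mm, George mm, Amir Mm, Aisha mm.
In this assignment every recorded phenotype matches its genotype and every non-founder's genotype is obtainable from its parents' genotypes, so the pedigree is consistent.

Yes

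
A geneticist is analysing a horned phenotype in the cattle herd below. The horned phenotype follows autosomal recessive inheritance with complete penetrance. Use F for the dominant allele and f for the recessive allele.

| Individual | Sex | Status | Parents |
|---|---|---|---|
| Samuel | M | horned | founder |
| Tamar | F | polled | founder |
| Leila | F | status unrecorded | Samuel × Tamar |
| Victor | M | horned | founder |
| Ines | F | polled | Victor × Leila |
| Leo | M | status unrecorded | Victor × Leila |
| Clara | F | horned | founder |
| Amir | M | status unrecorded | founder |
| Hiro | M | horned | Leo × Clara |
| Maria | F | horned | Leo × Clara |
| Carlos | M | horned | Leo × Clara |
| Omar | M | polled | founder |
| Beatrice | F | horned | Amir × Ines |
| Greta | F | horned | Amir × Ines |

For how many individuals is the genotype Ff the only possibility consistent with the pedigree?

2

Obligate heterozygotes: Leila passed F to Ines (Ff, whose f came from Victor) and received f from Samuel (ff), so Leila is Ff; Ines is polled so carries F and received f from Victor (ff), so Ines is Ff.
Every other individual is either homozygous by phenotype or has at least one consistent homozygous assignment, so the count is 2.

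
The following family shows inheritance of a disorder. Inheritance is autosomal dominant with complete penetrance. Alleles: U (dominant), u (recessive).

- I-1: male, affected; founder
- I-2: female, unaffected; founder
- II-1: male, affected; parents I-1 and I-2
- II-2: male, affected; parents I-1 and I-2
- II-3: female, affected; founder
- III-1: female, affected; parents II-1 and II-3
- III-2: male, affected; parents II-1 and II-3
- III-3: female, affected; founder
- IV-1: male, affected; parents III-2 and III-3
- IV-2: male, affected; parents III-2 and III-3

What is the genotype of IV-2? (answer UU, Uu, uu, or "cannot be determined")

IV-2's phenotype allows UU or Uu, and no parent or child forces a single allele at both positions; consistent genotype assignments exist with IV-2 as UU or Uu.

cannot be determined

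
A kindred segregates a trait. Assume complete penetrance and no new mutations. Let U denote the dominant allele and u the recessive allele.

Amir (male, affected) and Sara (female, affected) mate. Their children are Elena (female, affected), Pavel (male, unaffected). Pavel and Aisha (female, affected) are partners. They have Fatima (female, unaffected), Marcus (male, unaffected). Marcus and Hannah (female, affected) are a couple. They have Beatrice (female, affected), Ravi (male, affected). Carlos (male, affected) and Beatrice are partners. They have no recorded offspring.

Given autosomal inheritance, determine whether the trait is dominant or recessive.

dominant

Amir and Sara are both affected yet have an unaffected child Pavel. Under a recessive model two affected parents are homozygous and every child would be affected, so the trait cannot be recessive.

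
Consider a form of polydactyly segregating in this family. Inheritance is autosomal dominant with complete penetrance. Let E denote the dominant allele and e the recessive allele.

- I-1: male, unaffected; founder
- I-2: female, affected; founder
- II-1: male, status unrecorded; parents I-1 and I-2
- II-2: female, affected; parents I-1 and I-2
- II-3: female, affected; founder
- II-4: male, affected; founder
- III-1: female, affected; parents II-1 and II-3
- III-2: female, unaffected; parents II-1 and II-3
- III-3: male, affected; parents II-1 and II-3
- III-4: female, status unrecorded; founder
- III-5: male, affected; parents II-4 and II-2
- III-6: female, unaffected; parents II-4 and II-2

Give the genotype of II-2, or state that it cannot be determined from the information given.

Ee

From phenotype alone, II-2 is EE or Ee.
II-2 is affected so carries E and received e from I-1 (ee), so II-2 is Ee.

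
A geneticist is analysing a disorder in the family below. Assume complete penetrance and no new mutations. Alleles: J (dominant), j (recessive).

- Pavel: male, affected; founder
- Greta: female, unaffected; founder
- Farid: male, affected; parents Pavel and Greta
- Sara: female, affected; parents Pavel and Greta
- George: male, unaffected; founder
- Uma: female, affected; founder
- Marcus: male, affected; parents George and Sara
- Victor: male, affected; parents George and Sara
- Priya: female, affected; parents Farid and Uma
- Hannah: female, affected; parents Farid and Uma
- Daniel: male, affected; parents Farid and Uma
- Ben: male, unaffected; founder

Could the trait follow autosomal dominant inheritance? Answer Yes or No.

A consistent assignment under autosomal dominant exists: Pavel JJ, Greta jj, Farid Jj, Sara Jj, George jj, Uma JJ, Marcus Jj, Victor Jj, Priya JJ, Hannah JJ, Daniel JJ, Ben jj.
In this assignment every recorded phenotype matches its genotype and every non-founder's genotype is obtainable from its parents' genotypes, so the pedigree is consistent.

Yes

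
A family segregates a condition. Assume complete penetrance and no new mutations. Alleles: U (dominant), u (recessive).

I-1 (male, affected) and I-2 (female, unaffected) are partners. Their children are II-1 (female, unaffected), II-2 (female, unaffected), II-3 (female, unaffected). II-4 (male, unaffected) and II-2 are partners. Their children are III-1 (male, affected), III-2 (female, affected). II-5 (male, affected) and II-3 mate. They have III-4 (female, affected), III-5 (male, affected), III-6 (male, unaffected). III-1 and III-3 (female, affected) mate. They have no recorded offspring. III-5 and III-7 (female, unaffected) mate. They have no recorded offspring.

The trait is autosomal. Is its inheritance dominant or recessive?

recessive

II-4 and II-2 are both unaffected yet have an affected child III-1. Under dominance, an affected child requires at least one affected parent, so the trait cannot be dominant.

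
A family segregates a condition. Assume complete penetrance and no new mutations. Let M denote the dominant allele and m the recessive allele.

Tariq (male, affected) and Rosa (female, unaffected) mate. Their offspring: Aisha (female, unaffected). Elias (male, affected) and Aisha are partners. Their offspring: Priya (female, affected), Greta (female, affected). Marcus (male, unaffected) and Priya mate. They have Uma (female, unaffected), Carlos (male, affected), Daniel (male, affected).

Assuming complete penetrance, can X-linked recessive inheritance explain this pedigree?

A consistent assignment under X-linked recessive exists: Tariq X^m Y, Rosa X^M X^M, Aisha X^M X^m, Elias X^m Y, Priya X^m X^m, Greta X^m X^m, Marcus X^M Y, Uma X^M X^m, Carlos X^m Y, Daniel X^m Y.
In this assignment every recorded phenotype matches its genotype and every non-founder's genotype is obtainable from its parents' genotypes, so the pedigree is consistent.

Yes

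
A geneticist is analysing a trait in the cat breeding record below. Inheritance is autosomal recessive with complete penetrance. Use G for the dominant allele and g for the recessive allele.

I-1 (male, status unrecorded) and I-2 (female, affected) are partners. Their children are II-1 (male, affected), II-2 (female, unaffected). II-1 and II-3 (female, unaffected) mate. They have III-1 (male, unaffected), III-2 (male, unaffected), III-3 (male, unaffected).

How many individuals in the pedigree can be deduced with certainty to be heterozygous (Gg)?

Obligate heterozygotes: I-1 passed G to II-2 (Gg, whose g came from I-2) and passed g to II-1 (gg), so I-1 is Gg; II-2 is unaffected so carries G and received g from I-2 (gg), so II-2 is Gg; III-1 is unaffected so carries G and received g from II-1 (gg), so III-1 is Gg; III-2 is unaffected so carries G and received g from II-1 (gg), so III-2 is Gg; III-3 is unaffected so carries G and received g from II-1 (gg), so III-3 is Gg.
Every other individual is either homozygous by phenotype or has at least one consistent homozygous assignment, so the count is 5.

5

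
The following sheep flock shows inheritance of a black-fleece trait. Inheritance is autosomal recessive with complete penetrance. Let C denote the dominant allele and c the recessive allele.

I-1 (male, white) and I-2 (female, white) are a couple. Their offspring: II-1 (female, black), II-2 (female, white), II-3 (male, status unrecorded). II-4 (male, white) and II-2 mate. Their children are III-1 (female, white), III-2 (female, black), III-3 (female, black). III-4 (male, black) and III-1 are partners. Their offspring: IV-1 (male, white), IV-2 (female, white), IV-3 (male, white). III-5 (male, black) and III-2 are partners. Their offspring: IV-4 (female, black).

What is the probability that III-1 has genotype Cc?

1/5

II-4 is white so carries C and passed c to III-2 (cc), so II-4 is Cc.
II-2 is white so carries C and passed c to III-2 (cc), so II-2 is Cc.
Their cross gives offspring ratios 1/4 CC : 1/2 Cc : 1/4 cc. Conditioning on III-1 being white, P(Cc) = 1/2 / 3/4 = 2/3 before taking III-1's own offspring into account.
III-4 is black, so III-4 is cc.
Now use III-1's offspring. Probability of each recorded status — white son IV-1: 1/2 if III-1 is Cc, 1 if CC; white daughter IV-2: 1/2 if III-1 is Cc, 1 if CC; white son IV-3: 1/2 if III-1 is Cc, 1 if CC.
Bayes: P(Cc) = 2/3·1/8 / (2/3·1/8 + 1/3·1) = 1/5.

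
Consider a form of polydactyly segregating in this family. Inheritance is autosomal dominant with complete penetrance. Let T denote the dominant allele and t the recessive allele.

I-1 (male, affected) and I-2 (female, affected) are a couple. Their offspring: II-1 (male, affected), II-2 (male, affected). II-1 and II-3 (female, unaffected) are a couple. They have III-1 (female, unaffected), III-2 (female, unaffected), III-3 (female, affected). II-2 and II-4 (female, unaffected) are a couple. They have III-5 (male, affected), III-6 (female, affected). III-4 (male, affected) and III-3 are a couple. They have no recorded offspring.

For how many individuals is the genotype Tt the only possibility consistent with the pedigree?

4

Obligate heterozygotes: II-1 is affected so carries T and passed t to III-1 (tt), so II-1 is Tt; III-3 is affected so carries T and received t from II-3 (tt), so III-3 is Tt; III-5 is affected so carries T and received t from II-4 (tt), so III-5 is Tt; III-6 is affected so carries T and received t from II-4 (tt), so III-6 is Tt.
Every other individual is either homozygous by phenotype or has at least one consistent homozygous assignment, so the count is 4.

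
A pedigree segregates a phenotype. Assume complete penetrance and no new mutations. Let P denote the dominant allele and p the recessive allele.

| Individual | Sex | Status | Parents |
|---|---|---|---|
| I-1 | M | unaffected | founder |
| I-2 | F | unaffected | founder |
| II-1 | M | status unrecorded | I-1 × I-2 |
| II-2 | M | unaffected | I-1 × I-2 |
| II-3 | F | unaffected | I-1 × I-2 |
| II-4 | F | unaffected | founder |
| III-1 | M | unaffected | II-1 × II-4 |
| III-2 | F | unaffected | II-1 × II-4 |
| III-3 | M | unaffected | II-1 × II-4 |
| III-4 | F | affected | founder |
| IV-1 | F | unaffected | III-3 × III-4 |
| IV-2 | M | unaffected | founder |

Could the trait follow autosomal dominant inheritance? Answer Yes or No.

A consistent assignment under autosomal dominant exists: I-1 pp, I-2 pp, II-1 pp, II-2 pp, II-3 pp, II-4 pp, III-1 pp, III-2 pp, III-3 pp, III-4 Pp, IV-1 pp, IV-2 pp.
In this assignment every recorded phenotype matches its genotype and every non-founder's genotype is obtainable from its parents' genotypes, so the pedigree is consistent.

Yes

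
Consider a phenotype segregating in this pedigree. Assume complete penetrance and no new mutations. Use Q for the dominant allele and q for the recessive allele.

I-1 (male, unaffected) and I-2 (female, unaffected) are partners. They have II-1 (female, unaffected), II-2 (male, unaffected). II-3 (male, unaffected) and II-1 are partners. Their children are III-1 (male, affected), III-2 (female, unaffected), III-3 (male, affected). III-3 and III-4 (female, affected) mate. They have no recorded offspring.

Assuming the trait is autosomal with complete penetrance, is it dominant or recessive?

recessive

II-3 and II-1 are both unaffected yet have an affected child III-1. Under dominance, an affected child requires at least one affected parent, so the trait cannot be dominant.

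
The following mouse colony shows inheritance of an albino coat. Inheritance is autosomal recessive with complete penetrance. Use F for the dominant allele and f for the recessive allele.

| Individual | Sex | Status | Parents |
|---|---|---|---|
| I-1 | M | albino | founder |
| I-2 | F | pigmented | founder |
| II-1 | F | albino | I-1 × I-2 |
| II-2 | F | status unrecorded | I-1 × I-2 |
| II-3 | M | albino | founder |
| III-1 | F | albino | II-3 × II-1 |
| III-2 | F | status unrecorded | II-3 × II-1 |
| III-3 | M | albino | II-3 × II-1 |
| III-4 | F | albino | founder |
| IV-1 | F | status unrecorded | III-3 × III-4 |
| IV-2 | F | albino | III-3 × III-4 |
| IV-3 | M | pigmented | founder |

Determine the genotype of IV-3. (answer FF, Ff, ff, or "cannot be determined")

IV-3's phenotype allows FF or Ff, and no parent or child forces a single allele at both positions; consistent genotype assignments exist with IV-3 as FF or Ff.

cannot be determined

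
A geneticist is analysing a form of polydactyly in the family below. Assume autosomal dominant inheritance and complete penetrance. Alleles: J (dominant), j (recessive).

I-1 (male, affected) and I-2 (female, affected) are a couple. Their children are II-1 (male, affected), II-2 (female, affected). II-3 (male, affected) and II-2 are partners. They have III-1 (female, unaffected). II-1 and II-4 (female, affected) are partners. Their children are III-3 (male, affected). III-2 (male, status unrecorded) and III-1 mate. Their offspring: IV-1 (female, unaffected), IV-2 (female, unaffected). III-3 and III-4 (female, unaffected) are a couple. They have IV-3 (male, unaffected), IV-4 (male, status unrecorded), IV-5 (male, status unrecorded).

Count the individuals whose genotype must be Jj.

Obligate heterozygotes: II-2 is affected so carries J and passed j to III-1 (jj), so II-2 is Jj; II-3 is affected so carries J and passed j to III-1 (jj), so II-3 is Jj; III-3 is affected so carries J and passed j to IV-3 (jj), so III-3 is Jj.
Every other individual is either homozygous by phenotype or has at least one consistent homozygous assignment, so the count is 3.

3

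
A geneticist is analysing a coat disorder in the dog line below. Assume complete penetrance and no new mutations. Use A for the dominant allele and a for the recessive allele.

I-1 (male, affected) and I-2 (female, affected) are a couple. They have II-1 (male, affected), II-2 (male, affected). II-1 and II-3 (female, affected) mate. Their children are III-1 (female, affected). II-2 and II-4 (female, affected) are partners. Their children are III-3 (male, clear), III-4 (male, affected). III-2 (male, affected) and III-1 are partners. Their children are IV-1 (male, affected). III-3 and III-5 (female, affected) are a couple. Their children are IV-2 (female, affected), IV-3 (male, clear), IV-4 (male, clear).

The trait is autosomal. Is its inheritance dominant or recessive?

dominant

II-2 and II-4 are both affected yet have a clear child III-3. Under a recessive model two affected parents are homozygous and every child would be affected, so the trait cannot be recessive.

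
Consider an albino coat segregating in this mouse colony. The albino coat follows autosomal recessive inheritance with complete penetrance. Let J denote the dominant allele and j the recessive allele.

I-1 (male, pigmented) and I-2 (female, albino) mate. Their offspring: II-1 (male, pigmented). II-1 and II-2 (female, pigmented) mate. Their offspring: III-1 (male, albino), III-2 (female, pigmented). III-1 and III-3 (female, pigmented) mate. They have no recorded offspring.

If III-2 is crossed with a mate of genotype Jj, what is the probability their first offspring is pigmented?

5/6

II-1 is pigmented so carries J and received j from I-2 (jj), so II-1 is Jj.
II-2 is pigmented so carries J and passed j to III-1 (jj), so II-2 is Jj.
III-2 is a pigmented offspring of II-1 (Jj) × II-2 (Jj), whose cross gives 1/4 JJ : 1/2 Jj : 1/4 jj; conditioning on being pigmented, III-2 is JJ with probability 1/3, Jj with probability 2/3.
Summing over parental genotype combinations, P(offspring is pigmented) = 1/3·1 + 2/3·3/4 = 5/6.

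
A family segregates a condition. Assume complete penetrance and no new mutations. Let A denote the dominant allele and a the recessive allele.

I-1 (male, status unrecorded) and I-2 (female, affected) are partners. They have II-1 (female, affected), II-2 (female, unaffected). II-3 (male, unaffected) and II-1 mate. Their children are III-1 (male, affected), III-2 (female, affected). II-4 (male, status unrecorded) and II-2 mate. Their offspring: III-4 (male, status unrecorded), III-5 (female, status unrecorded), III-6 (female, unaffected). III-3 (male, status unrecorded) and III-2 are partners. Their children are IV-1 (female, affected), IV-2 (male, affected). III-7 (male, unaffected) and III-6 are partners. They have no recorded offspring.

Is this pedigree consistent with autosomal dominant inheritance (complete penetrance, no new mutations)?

Yes

A consistent assignment under autosomal dominant exists: I-1 Aa, I-2 Aa, II-1 AA, II-2 aa, II-3 aa, II-4 Aa, III-1 Aa, III-2 Aa, III-3 AA, III-4 Aa, III-5 Aa, III-6 aa, III-7 aa, IV-1 AA, IV-2 AA.
In this assignment every recorded phenotype matches its genotype and every non-founder's genotype is obtainable from its parents' genotypes, so the pedigree is consistent.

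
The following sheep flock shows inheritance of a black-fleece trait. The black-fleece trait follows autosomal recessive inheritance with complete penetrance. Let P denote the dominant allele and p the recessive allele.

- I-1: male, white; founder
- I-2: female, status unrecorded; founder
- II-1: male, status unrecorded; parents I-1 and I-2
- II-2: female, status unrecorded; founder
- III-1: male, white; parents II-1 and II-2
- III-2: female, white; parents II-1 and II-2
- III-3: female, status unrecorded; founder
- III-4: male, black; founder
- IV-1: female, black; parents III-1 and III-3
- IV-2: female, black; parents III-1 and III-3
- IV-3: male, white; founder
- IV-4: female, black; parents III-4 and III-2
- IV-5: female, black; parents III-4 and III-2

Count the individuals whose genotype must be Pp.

2

Obligate heterozygotes: III-1 is white so carries P and passed p to IV-1 (pp), so III-1 is Pp; III-2 is white so carries P and passed p to IV-4 (pp), so III-2 is Pp.
Every other individual is either homozygous by phenotype or has at least one consistent homozygous assignment, so the count is 2.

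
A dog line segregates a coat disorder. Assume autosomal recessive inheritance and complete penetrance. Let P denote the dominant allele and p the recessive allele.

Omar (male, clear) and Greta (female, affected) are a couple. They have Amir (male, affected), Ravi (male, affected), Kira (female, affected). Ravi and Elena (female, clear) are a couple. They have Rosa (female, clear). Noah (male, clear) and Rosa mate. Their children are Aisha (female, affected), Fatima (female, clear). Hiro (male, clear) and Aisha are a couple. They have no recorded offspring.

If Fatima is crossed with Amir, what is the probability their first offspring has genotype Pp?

Noah is clear so carries P and passed p to Aisha (pp), so Noah is Pp.
Rosa is clear so carries P and received p from Ravi (pp), so Rosa is Pp.
Fatima is a clear offspring of Noah (Pp) × Rosa (Pp), whose cross gives 1/4 PP : 1/2 Pp : 1/4 pp; conditioning on being clear, Fatima is PP with probability 1/3, Pp with probability 2/3.
Amir is affected, so Amir is pp.
Summing over parental genotype combinations, P(offspring has genotype Pp) = 1/3·1 + 2/3·1/2 = 2/3.

2/3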